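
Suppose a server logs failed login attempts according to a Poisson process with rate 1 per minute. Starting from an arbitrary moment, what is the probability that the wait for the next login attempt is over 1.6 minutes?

The wait for the next event is exponential with rate λ = 1 per minute.
P(T > 1.6) = e^(−λt) = e^(−1 × 1.6) = e^(−1.6) ≈ 0.2019.

0.2019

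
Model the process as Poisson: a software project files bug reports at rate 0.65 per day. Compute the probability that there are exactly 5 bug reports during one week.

0.1717

Over the interval, μ = 0.65 × 7 = 4.55 (a week = 7 days).
P(N = 5) = e^(−μ) μ^5/5! = e^(−4.55) · 4.55^5/120 ≈ 0.1717.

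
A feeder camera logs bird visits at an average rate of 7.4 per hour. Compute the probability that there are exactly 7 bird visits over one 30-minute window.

Over the interval, μ = 7.4 × 0.5 = 3.7 (a 30-minute window = 0.5 hours).
P(N = 7) = e^(−μ) μ^7/7! = e^(−3.7) · 3.7^7/5040 ≈ 0.0466.

0.0466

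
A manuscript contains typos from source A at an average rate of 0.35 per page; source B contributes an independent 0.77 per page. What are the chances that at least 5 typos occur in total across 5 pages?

0.6578

Independent Poisson processes superpose: combined rate λ = 0.35 + 0.77 = 1.12 per page.
Over the interval, μ = 1.12 × 5 = 5.6 (5 pages).
P(N ≥ 5) = 1 − P(N ≤ 4) ≈ 0.6578.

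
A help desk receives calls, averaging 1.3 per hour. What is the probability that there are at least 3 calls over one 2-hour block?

Over the interval, μ = 1.3 × 2 = 2.6 (a 2-hour block = 2 hours).
P(N ≥ 3) = 1 − P(N ≤ 2) = 1 − Σ_{j=0}^{2} e^(−μ) μ^j/j! ≈ 0.4816.

0.4816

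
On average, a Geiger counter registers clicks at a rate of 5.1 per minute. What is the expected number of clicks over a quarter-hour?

E[N] = λt = 5.1 × 15 = 76.5 (a quarter-hour = 15 minutes).

76.5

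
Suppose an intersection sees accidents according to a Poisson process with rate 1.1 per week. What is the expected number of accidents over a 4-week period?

4.4

E[N] = λt = 1.1 × 4 = 4.4 (a 4-week period = 4 weeks).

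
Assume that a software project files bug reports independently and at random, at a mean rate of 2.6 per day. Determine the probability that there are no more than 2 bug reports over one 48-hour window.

Over the interval, μ = 2.6 × 2 = 5.2 (a 48-hour window = 2 days).
P(N ≤ 2) = Σ_{j=0}^{2} e^(−μ) μ^j/j! ≈ 0.1088.

0.1088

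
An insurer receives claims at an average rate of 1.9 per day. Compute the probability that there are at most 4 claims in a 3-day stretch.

0.3272

Over the interval, μ = 1.9 × 3 = 5.7 (a 3-day stretch = 3 days).
P(N ≤ 4) = Σ_{j=0}^{4} e^(−μ) μ^j/j! ≈ 0.3272.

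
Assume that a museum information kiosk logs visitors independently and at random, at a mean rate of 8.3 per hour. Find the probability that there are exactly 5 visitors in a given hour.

With mean μ = 8.3 per hour,
P(N = 5) = e^(−μ) μ^5/5! = e^(−8.3) · 8.3^5/120 ≈ 0.0816.

0.0816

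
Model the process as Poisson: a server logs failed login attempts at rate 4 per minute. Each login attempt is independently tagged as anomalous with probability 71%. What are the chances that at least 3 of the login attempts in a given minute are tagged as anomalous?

Thinning: the login attempts that are tagged as anomalous themselves form a Poisson process with rate 0.71 × 4 = 2.84 per minute.
So μ = 2.84.
P(N ≥ 3) = 1 − P(N ≤ 2) ≈ 0.5400.

0.5400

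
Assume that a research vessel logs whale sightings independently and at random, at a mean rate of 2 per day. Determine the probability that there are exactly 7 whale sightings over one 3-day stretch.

Over the interval, μ = 2 × 3 = 6 (a 3-day stretch = 3 days).
P(N = 7) = e^(−μ) μ^7/7! = e^(−6) · 6^7/5040 ≈ 0.1377.

0.1377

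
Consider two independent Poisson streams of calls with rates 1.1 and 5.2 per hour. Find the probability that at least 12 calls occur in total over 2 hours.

Independent Poisson processes superpose: combined rate λ = 1.1 + 5.2 = 6.3 per hour.
Over the interval, μ = 6.3 × 2 = 12.6 (2 hours).
P(N ≥ 12) = 1 − P(N ≤ 11) ≈ 0.6050.

0.6050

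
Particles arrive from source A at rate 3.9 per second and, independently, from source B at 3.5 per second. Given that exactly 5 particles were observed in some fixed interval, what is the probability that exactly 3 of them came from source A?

0.3275

Given the total, each event is independently from source A with probability p = λ_A/(λ_A+λ_B) = 3.9/7.4 ≈ 0.5270.
So K ~ Binomial(5, 3.9/7.4): P(K = 3) = C(5,3) · (3.9/7.4)^3 · (3.5/7.4)^2 ≈ 0.3275.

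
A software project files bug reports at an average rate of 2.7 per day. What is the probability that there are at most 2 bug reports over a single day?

With mean μ = 2.7 per day,
P(N ≤ 2) = Σ_{j=0}^{2} e^(−μ) μ^j/j! ≈ 0.4936.

0.4936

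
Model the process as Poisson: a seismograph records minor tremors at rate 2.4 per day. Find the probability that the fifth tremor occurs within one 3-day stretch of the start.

0.8445

Over the interval, μ = 2.4 × 3 = 7.2 (a 3-day stretch = 3 days).
The fifth arrival falls in the interval iff at least 5 events occur there: P(S_5 ≤ t) = P(N ≥ 5) = 1 − P(N ≤ 4) ≈ 0.8445.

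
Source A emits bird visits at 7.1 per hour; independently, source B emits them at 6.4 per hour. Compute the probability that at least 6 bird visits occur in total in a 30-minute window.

0.6662

Independent Poisson processes superpose: combined rate λ = 7.1 + 6.4 = 13.5 per hour.
Over the interval, μ = 13.5 × 0.5 = 6.75 (a 30-minute window = 0.5 hours).
P(N ≥ 6) = 1 − P(N ≤ 5) ≈ 0.6662.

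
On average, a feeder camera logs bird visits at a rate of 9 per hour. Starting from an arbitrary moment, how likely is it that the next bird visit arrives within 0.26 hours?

0.9037

Inter-arrival times are exponential with rate λ = 9 per hour.
P(T ≤ 0.26) = 1 − e^(−λt) = 1 − e^(−9 × 0.26) = 1 − e^(−2.34) ≈ 0.9037.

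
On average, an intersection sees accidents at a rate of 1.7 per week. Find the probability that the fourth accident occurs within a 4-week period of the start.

Over the interval, μ = 1.7 × 4 = 6.8 (a 4-week period = 4 weeks).
The fourth arrival falls in the interval iff at least 4 events occur there: P(S_4 ≤ t) = P(N ≥ 4) = 1 − P(N ≤ 3) ≈ 0.9072.

0.9072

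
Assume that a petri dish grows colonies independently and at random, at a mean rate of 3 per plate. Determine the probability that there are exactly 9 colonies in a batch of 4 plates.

0.0874

Over the interval, μ = 3 × 4 = 12 (a batch of 4 plates = 4 plates).
P(N = 9) = e^(−μ) μ^9/9! = e^(−12) · 12^9/362880 ≈ 0.0874.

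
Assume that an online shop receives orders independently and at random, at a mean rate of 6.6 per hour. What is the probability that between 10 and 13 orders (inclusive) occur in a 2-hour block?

Over the interval, μ = 6.6 × 2 = 13.2 (a 2-hour block = 2 hours).
P(10 ≤ N ≤ 13) = Σ_{j=10}^{13} e^(−13.2) · 13.2^j/j! ≈ 0.3981.

0.3981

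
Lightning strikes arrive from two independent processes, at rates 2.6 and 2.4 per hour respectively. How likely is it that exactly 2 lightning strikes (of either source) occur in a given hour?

0.0842

Independent Poisson processes superpose: combined rate λ = 2.6 + 2.4 = 5 per hour.
So μ = 5.
P(N = 2) = e^(−5) · 5^2/2! ≈ 0.0842.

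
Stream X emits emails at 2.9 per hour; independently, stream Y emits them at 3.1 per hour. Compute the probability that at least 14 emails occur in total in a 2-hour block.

Independent Poisson processes superpose: combined rate λ = 2.9 + 3.1 = 6 per hour.
Over the interval, μ = 6 × 2 = 12 (a 2-hour block = 2 hours).
P(N ≥ 14) = 1 − P(N ≤ 13) ≈ 0.3185.

0.3185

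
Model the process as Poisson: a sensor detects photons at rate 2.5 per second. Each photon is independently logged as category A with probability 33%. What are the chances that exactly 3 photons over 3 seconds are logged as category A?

0.2127

Thinning: the photons that are logged as category A themselves form a Poisson process with rate 0.33 × 2.5 = 0.825 per second.
Over the interval, μ = 0.825 × 3 = 2.475 (3 seconds).
P(N = 3) = e^(−2.475) · 2.475^3/3! ≈ 0.2127.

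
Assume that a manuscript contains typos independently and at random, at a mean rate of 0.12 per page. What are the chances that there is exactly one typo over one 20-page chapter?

Over the interval, μ = 0.12 × 20 = 2.4 (a 20-page chapter = 20 pages).
P(N = 1) = e^(−μ) μ^1/1! = e^(−2.4) · 2.4^1/1 ≈ 0.2177.

0.2177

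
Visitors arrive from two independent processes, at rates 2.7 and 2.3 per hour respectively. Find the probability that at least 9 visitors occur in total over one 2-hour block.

0.6672

Independent Poisson processes superpose: combined rate λ = 2.7 + 2.3 = 5 per hour.
Over the interval, μ = 5 × 2 = 10 (a 2-hour block = 2 hours).
P(N ≥ 9) = 1 − P(N ≤ 8) ≈ 0.6672.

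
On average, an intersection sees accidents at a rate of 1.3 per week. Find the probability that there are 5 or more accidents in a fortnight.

Over the interval, μ = 1.3 × 2 = 2.6 (a fortnight = 2 weeks).
P(N ≥ 5) = 1 − P(N ≤ 4) = 1 − Σ_{j=0}^{4} e^(−μ) μ^j/j! ≈ 0.1226.

0.1226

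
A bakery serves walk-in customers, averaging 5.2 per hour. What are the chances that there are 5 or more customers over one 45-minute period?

Over the interval, μ = 5.2 × 0.75 = 3.9 (a 45-minute period = 0.75 hours).
P(N ≥ 5) = 1 − P(N ≤ 4) = 1 − Σ_{j=0}^{4} e^(−μ) μ^j/j! ≈ 0.3516.

0.3516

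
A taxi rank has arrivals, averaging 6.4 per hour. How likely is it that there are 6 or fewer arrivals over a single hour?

0.5423

With mean μ = 6.4 per hour,
P(N ≤ 6) = Σ_{j=0}^{6} e^(−μ) μ^j/j! ≈ 0.5423.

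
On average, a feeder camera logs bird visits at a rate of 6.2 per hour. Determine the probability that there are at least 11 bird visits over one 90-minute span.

0.3301

Over the interval, μ = 6.2 × 1.5 = 9.3 (a 90-minute span = 1.5 hours).
P(N ≥ 11) = 1 − P(N ≤ 10) = 1 − Σ_{j=0}^{10} e^(−μ) μ^j/j! ≈ 0.3301.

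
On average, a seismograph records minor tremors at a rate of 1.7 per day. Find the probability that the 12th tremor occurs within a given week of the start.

Over the interval, μ = 1.7 × 7 = 11.9 (a week = 7 days).
The 12th arrival falls in the interval iff at least 12 events occur there: P(S_12 ≤ t) = P(N ≥ 12) = 1 − P(N ≤ 11) ≈ 0.5269.

0.5269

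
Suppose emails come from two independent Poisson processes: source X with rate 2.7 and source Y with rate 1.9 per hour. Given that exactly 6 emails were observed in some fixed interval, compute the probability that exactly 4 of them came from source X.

0.3037

Given the total, each event is independently from source X with probability p = λ_X/(λ_X+λ_Y) = 2.7/4.6 ≈ 0.5870.
So K ~ Binomial(6, 2.7/4.6): P(K = 4) = C(6,4) · (2.7/4.6)^4 · (1.9/4.6)^2 ≈ 0.3037.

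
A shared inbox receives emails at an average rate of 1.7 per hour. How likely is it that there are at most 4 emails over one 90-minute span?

Over the interval, μ = 1.7 × 1.5 = 2.55 (a 90-minute span = 1.5 hours).
P(N ≤ 4) = Σ_{j=0}^{4} e^(−μ) μ^j/j! ≈ 0.8844.

0.8844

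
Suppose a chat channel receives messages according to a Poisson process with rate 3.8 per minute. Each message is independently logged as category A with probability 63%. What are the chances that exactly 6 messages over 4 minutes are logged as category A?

0.0743

Thinning: the messages that are logged as category A themselves form a Poisson process with rate 0.63 × 3.8 = 2.394 per minute.
Over the interval, μ = 2.394 × 4 = 9.576 (4 minutes).
P(N = 6) = e^(−9.576) · 9.576^6/6! ≈ 0.0743.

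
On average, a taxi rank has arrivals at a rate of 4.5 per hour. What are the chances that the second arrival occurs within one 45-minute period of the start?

0.8503

Over the interval, μ = 4.5 × 0.75 = 3.375 (a 45-minute period = 0.75 hours).
The second arrival falls in the interval iff at least 2 events occur there: P(S_2 ≤ t) = P(N ≥ 2) = 1 − P(N ≤ 1) ≈ 0.8503.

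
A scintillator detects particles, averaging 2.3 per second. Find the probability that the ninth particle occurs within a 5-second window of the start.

0.8094

Over the interval, μ = 2.3 × 5 = 11.5 (a 5-second window = 5 seconds).
The ninth arrival falls in the interval iff at least 9 events occur there: P(S_9 ≤ t) = P(N ≥ 9) = 1 − P(N ≤ 8) ≈ 0.8094.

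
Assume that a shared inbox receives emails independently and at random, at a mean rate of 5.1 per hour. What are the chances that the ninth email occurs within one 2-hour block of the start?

0.6892

Over the interval, μ = 5.1 × 2 = 10.2 (a 2-hour block = 2 hours).
The ninth arrival falls in the interval iff at least 9 events occur there: P(S_9 ≤ t) = P(N ≥ 9) = 1 − P(N ≤ 8) ≈ 0.6892.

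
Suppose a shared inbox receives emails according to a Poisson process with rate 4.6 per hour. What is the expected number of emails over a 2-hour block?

9.2

E[N] = λt = 4.6 × 2 = 9.2 (a 2-hour block = 2 hours).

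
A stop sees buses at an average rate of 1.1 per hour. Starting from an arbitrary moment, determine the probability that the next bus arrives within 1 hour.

Inter-arrival times are exponential with rate λ = 1.1 per hour.
P(T ≤ 1) = 1 − e^(−λt) = 1 − e^(−1.1 × 1) = 1 − e^(−1.1) ≈ 0.6671.

0.6671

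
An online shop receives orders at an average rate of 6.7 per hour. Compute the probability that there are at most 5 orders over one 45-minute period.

Over the interval, μ = 6.7 × 0.75 = 5.025 (a 45-minute period = 0.75 hours).
P(N ≤ 5) = Σ_{j=0}^{5} e^(−μ) μ^j/j! ≈ 0.6116.

0.6116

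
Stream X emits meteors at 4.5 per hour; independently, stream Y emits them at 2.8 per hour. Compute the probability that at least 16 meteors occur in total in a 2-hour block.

0.3910

Independent Poisson processes superpose: combined rate λ = 4.5 + 2.8 = 7.3 per hour.
Over the interval, μ = 7.3 × 2 = 14.6 (a 2-hour block = 2 hours).
P(N ≥ 16) = 1 − P(N ≤ 15) ≈ 0.3910.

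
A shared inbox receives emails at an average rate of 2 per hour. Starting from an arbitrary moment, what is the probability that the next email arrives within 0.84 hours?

Inter-arrival times are exponential with rate λ = 2 per hour.
P(T ≤ 0.84) = 1 − e^(−λt) = 1 − e^(−2 × 0.84) = 1 − e^(−1.68) ≈ 0.8136.

0.8136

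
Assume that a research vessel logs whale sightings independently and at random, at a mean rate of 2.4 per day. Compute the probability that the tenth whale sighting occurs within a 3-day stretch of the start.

Over the interval, μ = 2.4 × 3 = 7.2 (a 3-day stretch = 3 days).
The tenth arrival falls in the interval iff at least 10 events occur there: P(S_10 ≤ t) = P(N ≥ 10) = 1 − P(N ≤ 9) ≈ 0.1904.

0.1904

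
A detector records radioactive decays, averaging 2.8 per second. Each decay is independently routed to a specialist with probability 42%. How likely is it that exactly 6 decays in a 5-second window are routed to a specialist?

Thinning: the decays that are routed to a specialist themselves form a Poisson process with rate 0.42 × 2.8 = 1.176 per second.
Over the interval, μ = 1.176 × 5 = 5.88 (a 5-second window = 5 seconds).
P(N = 6) = e^(−5.88) · 5.88^6/6! ≈ 0.1604.

0.1604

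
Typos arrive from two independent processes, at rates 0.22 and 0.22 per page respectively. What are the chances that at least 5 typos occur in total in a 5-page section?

0.0725

Independent Poisson processes superpose: combined rate λ = 0.22 + 0.22 = 0.44 per page.
Over the interval, μ = 0.44 × 5 = 2.2 (a 5-page section = 5 pages).
P(N ≥ 5) = 1 − P(N ≤ 4) ≈ 0.0725.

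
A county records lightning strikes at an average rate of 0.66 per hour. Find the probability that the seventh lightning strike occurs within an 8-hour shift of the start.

Over the interval, μ = 0.66 × 8 = 5.28 (an 8-hour shift = 8 hours).
The seventh arrival falls in the interval iff at least 7 events occur there: P(S_7 ≤ t) = P(N ≥ 7) = 1 − P(N ≤ 6) ≈ 0.2798.

0.2798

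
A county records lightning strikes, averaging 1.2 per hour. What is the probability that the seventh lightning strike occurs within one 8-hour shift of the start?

Over the interval, μ = 1.2 × 8 = 9.6 (an 8-hour shift = 8 hours).
The seventh arrival falls in the interval iff at least 7 events occur there: P(S_7 ≤ t) = P(N ≥ 7) = 1 − P(N ≤ 6) ≈ 0.8426.

0.8426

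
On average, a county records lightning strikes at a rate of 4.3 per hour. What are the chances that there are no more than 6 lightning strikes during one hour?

0.8558

With mean μ = 4.3 per hour,
P(N ≤ 6) = Σ_{j=0}^{6} e^(−μ) μ^j/j! ≈ 0.8558.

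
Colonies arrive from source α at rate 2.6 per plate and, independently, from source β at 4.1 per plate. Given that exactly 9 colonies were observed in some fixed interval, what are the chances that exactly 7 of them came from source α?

0.0179

Given the total, each event is independently from source α with probability p = λ_α/(λ_α+λ_β) = 2.6/6.7 ≈ 0.3881.
So K ~ Binomial(9, 2.6/6.7): P(K = 7) = C(9,7) · (2.6/6.7)^7 · (4.1/6.7)^2 ≈ 0.0179.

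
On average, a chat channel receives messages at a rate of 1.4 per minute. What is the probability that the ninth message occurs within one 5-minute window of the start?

Over the interval, μ = 1.4 × 5 = 7 (a 5-minute window = 5 minutes).
The ninth arrival falls in the interval iff at least 9 events occur there: P(S_9 ≤ t) = P(N ≥ 9) = 1 − P(N ≤ 8) ≈ 0.2709.

0.2709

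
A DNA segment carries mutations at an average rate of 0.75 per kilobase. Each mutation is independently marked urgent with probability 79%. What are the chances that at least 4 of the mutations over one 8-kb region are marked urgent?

Thinning: the mutations that are marked urgent themselves form a Poisson process with rate 0.79 × 0.75 = 0.5925 per kilobase.
Over the interval, μ = 0.5925 × 8 = 4.74 (an 8-kb region = 8 kilobases).
P(N ≥ 4) = 1 − P(N ≤ 3) ≈ 0.6966.

0.6966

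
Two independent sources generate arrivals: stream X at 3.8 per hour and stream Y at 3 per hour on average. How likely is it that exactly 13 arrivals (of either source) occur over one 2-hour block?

0.1085

Independent Poisson processes superpose: combined rate λ = 3.8 + 3 = 6.8 per hour.
Over the interval, μ = 6.8 × 2 = 13.6 (a 2-hour block = 2 hours).
P(N = 13) = e^(−13.6) · 13.6^13/13! ≈ 0.1085.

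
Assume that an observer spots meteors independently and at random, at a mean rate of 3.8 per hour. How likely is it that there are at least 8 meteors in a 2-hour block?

0.4900

Over the interval, μ = 3.8 × 2 = 7.6 (a 2-hour block = 2 hours).
P(N ≥ 8) = 1 − P(N ≤ 7) = 1 − Σ_{j=0}^{7} e^(−μ) μ^j/j! ≈ 0.4900.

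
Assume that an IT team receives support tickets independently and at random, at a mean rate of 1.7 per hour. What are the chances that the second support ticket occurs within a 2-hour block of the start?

Over the interval, μ = 1.7 × 2 = 3.4 (a 2-hour block = 2 hours).
The second arrival falls in the interval iff at least 2 events occur there: P(S_2 ≤ t) = P(N ≥ 2) = 1 − P(N ≤ 1) ≈ 0.8532.

0.8532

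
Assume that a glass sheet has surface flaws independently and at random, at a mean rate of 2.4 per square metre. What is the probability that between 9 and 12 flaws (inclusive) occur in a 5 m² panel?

0.4209

Over the interval, μ = 2.4 × 5 = 12 (a 5 m² panel = 5 square metres).
P(9 ≤ N ≤ 12) = Σ_{j=9}^{12} e^(−12) · 12^j/j! ≈ 0.4209.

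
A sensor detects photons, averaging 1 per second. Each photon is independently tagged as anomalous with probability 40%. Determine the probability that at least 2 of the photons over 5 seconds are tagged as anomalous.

Thinning: the photons that are tagged as anomalous themselves form a Poisson process with rate 0.4 × 1 = 0.4 per second.
Over the interval, μ = 0.4 × 5 = 2 (5 seconds).
P(N ≥ 2) = 1 − P(N ≤ 1) ≈ 0.5940.

0.5940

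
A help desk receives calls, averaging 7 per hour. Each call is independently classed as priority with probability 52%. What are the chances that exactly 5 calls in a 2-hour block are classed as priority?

0.1174

Thinning: the calls that are classed as priority themselves form a Poisson process with rate 0.52 × 7 = 3.64 per hour.
Over the interval, μ = 3.64 × 2 = 7.28 (a 2-hour block = 2 hours).
P(N = 5) = e^(−7.28) · 7.28^5/5! ≈ 0.1174.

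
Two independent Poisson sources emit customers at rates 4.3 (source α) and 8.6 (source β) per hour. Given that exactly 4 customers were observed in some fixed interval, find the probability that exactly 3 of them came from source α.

0.0988

Given the total, each event is independently from source α with probability p = λ_α/(λ_α+λ_β) = 4.3/12.9 ≈ 0.3333.
So K ~ Binomial(4, 4.3/12.9): P(K = 3) = C(4,3) · (4.3/12.9)^3 · (8.6/12.9)^1 ≈ 0.0988.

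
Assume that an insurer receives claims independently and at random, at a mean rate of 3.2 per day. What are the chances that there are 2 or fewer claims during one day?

With mean μ = 3.2 per day,
P(N ≤ 2) = Σ_{j=0}^{2} e^(−μ) μ^j/j! ≈ 0.3799.

0.3799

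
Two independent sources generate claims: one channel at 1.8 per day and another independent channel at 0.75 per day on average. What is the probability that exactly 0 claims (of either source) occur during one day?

0.0781

Independent Poisson processes superpose: combined rate λ = 1.8 + 0.75 = 2.55 per day.
So μ = 2.55.
P(N = 0) = e^(−2.55) · 2.55^0/0! ≈ 0.0781.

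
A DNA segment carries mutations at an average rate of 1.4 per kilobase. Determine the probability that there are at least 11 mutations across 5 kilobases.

0.0985

Over the interval, μ = 1.4 × 5 = 7 (5 kilobases).
P(N ≥ 11) = 1 − P(N ≤ 10) = 1 − Σ_{j=0}^{10} e^(−μ) μ^j/j! ≈ 0.0985.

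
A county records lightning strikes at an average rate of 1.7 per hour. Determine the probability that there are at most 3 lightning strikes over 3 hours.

Over the interval, μ = 1.7 × 3 = 5.1 (3 hours).
P(N ≤ 3) = Σ_{j=0}^{3} e^(−μ) μ^j/j! ≈ 0.2513.

0.2513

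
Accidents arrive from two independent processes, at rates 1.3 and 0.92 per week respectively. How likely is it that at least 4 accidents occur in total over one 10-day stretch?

0.3911

Independent Poisson processes superpose: combined rate λ = 1.3 + 0.92 = 2.22 per week.
Over the interval, μ = 2.22 × 10/7 ≈ 3.17143 (a 10-day stretch = 10/7 weeks).
P(N ≥ 4) = 1 − P(N ≤ 3) ≈ 0.3911.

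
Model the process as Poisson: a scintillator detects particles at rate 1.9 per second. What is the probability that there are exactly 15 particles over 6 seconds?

0.0611

Over the interval, μ = 1.9 × 6 = 11.4 (6 seconds).
P(N = 15) = e^(−μ) μ^15/15! = e^(−11.4) · 11.4^15/1307674368000 ≈ 0.0611.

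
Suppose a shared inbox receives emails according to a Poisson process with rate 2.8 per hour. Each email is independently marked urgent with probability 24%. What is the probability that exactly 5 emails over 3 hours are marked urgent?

0.0370

Thinning: the emails that are marked urgent themselves form a Poisson process with rate 0.24 × 2.8 = 0.672 per hour.
Over the interval, μ = 0.672 × 3 = 2.016 (3 hours).
P(N = 5) = e^(−2.016) · 2.016^5/5! ≈ 0.0370.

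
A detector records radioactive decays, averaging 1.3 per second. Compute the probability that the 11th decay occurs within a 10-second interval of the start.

0.7483

Over the interval, μ = 1.3 × 10 = 13 (a 10-second interval = 10 seconds).
The 11th arrival falls in the interval iff at least 11 events occur there: P(S_11 ≤ t) = P(N ≥ 11) = 1 − P(N ≤ 10) ≈ 0.7483.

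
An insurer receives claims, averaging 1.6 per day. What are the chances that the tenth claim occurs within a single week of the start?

Over the interval, μ = 1.6 × 7 = 11.2 (a week = 7 days).
The tenth arrival falls in the interval iff at least 10 events occur there: P(S_10 ≤ t) = P(N ≥ 10) = 1 − P(N ≤ 9) ≈ 0.6808.

0.6808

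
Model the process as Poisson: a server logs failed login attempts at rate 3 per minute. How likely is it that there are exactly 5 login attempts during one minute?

With mean μ = 3 per minute,
P(N = 5) = e^(−μ) μ^5/5! = e^(−3) · 3^5/120 ≈ 0.1008.

0.1008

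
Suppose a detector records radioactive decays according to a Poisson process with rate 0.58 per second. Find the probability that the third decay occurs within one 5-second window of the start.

0.5540

Over the interval, μ = 0.58 × 5 = 2.9 (a 5-second window = 5 seconds).
The third arrival falls in the interval iff at least 3 events occur there: P(S_3 ≤ t) = P(N ≥ 3) = 1 − P(N ≤ 2) ≈ 0.5540.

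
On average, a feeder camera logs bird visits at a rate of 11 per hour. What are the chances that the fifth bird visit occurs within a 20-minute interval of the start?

Over the interval, μ = 11 × 1/3 ≈ 3.66667 (a 20-minute interval = 1/3 hours).
The fifth arrival falls in the interval iff at least 5 events occur there: P(S_5 ≤ t) = P(N ≥ 5) = 1 − P(N ≤ 4) ≈ 0.3064.

0.3064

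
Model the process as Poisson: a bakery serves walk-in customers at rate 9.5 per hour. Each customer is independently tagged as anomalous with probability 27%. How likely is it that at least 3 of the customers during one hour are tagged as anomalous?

0.4727

Thinning: the customers that are tagged as anomalous themselves form a Poisson process with rate 0.27 × 9.5 = 2.565 per hour.
So μ = 2.565.
P(N ≥ 3) = 1 − P(N ≤ 2) ≈ 0.4727.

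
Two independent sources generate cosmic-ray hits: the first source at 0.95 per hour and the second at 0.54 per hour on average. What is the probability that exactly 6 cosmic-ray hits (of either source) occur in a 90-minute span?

0.0185

Independent Poisson processes superpose: combined rate λ = 0.95 + 0.54 = 1.49 per hour.
Over the interval, μ = 1.49 × 1.5 = 2.235 (a 90-minute span = 1.5 hours).
P(N = 6) = e^(−2.235) · 2.235^6/6! ≈ 0.0185.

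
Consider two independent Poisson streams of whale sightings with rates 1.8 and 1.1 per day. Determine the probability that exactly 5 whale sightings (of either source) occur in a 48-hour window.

0.1656

Independent Poisson processes superpose: combined rate λ = 1.8 + 1.1 = 2.9 per day.
Over the interval, μ = 2.9 × 2 = 5.8 (a 48-hour window = 2 days).
P(N = 5) = e^(−5.8) · 5.8^5/5! ≈ 0.1656.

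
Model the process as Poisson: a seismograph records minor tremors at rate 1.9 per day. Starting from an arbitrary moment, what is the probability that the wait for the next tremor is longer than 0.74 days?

0.2451

The wait for the next event is exponential with rate λ = 1.9 per day.
P(T > 0.74) = e^(−λt) = e^(−1.9 × 0.74) = e^(−1.406) ≈ 0.2451.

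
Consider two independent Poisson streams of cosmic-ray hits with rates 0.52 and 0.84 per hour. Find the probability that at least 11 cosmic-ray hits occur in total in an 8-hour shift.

Independent Poisson processes superpose: combined rate λ = 0.52 + 0.84 = 1.36 per hour.
Over the interval, μ = 1.36 × 8 = 10.88 (an 8-hour shift = 8 hours).
P(N ≥ 11) = 1 − P(N ≤ 10) ≈ 0.5257.

0.5257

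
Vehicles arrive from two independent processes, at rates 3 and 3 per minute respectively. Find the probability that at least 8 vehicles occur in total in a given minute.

Independent Poisson processes superpose: combined rate λ = 3 + 3 = 6 per minute.
So μ = 6.
P(N ≥ 8) = 1 − P(N ≤ 7) ≈ 0.2560.

0.2560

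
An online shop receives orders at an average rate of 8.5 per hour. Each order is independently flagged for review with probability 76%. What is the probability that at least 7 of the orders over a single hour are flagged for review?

0.4672

Thinning: the orders that are flagged for review themselves form a Poisson process with rate 0.76 × 8.5 = 6.46 per hour.
So μ = 6.46.
P(N ≥ 7) = 1 − P(N ≤ 6) ≈ 0.4672.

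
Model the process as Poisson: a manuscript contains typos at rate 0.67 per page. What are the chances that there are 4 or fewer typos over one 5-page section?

Over the interval, μ = 0.67 × 5 = 3.35 (a 5-page section = 5 pages).
P(N ≤ 4) = Σ_{j=0}^{4} e^(−μ) μ^j/j! ≈ 0.7534.

0.7534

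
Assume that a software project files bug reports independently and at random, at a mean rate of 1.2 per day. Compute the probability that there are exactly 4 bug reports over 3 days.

0.1912

Over the interval, μ = 1.2 × 3 = 3.6 (3 days).
P(N = 4) = e^(−μ) μ^4/4! = e^(−3.6) · 3.6^4/24 ≈ 0.1912.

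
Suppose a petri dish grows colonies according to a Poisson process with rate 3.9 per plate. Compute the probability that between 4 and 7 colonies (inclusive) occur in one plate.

0.5014

With mean μ = 3.9 per plate,
P(4 ≤ N ≤ 7) = Σ_{j=4}^{7} e^(−3.9) · 3.9^j/j! ≈ 0.5014.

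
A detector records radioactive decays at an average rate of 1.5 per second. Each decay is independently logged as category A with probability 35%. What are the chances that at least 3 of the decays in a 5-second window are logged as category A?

0.4878

Thinning: the decays that are logged as category A themselves form a Poisson process with rate 0.35 × 1.5 = 0.525 per second.
Over the interval, μ = 0.525 × 5 = 2.625 (a 5-second window = 5 seconds).
P(N ≥ 3) = 1 − P(N ≤ 2) ≈ 0.4878.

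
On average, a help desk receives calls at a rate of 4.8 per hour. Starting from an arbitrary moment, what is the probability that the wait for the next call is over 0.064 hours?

The wait for the next event is exponential with rate λ = 4.8 per hour.
P(T > 0.064) = e^(−λt) = e^(−4.8 × 0.064) = e^(−0.3072) ≈ 0.7355.

0.7355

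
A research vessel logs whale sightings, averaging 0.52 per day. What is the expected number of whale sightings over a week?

3.64

E[N] = λt = 0.52 × 7 = 3.64 (a week = 7 days).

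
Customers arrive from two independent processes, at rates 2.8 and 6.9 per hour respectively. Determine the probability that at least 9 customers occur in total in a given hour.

Independent Poisson processes superpose: combined rate λ = 2.8 + 6.9 = 9.7 per hour.
So μ = 9.7.
P(N ≥ 9) = 1 − P(N ≤ 8) ≈ 0.6324.

0.6324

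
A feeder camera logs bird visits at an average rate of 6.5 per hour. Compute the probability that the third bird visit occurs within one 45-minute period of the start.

Over the interval, μ = 6.5 × 0.75 = 4.875 (a 45-minute period = 0.75 hours).
The third arrival falls in the interval iff at least 3 events occur there: P(S_3 ≤ t) = P(N ≥ 3) = 1 − P(N ≤ 2) ≈ 0.8644.

0.8644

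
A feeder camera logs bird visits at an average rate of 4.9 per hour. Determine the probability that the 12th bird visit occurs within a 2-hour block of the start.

0.2807

Over the interval, μ = 4.9 × 2 = 9.8 (a 2-hour block = 2 hours).
The 12th arrival falls in the interval iff at least 12 events occur there: P(S_12 ≤ t) = P(N ≥ 12) = 1 − P(N ≤ 11) ≈ 0.2807.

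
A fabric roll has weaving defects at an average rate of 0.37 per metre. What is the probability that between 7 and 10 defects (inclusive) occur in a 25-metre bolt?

0.4910

Over the interval, μ = 0.37 × 25 = 9.25 (a 25-metre bolt = 25 metres).
P(7 ≤ N ≤ 10) = Σ_{j=7}^{10} e^(−9.25) · 9.25^j/j! ≈ 0.4910.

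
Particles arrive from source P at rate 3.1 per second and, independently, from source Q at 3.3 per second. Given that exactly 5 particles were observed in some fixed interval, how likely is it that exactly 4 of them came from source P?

Given the total, each event is independently from source P with probability p = λ_P/(λ_P+λ_Q) = 3.1/6.4 ≈ 0.4844.
So K ~ Binomial(5, 3.1/6.4): P(K = 4) = C(5,4) · (3.1/6.4)^4 · (3.3/6.4)^1 ≈ 0.1419.

0.1419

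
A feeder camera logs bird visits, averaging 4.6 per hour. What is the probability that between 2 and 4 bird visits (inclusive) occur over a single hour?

With mean μ = 4.6 per hour,
P(2 ≤ N ≤ 4) = Σ_{j=2}^{4} e^(−4.6) · 4.6^j/j! ≈ 0.4569.

0.4569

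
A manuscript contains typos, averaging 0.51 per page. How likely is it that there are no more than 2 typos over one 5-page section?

0.5311

Over the interval, μ = 0.51 × 5 = 2.55 (a 5-page section = 5 pages).
P(N ≤ 2) = Σ_{j=0}^{2} e^(−μ) μ^j/j! ≈ 0.5311.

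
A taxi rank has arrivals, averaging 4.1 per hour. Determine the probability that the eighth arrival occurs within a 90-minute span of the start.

0.2769

Over the interval, μ = 4.1 × 1.5 = 6.15 (a 90-minute span = 1.5 hours).
The eighth arrival falls in the interval iff at least 8 events occur there: P(S_8 ≤ t) = P(N ≥ 8) = 1 − P(N ≤ 7) ≈ 0.2769.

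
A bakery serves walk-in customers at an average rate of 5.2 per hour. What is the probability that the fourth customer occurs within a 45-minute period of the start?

Over the interval, μ = 5.2 × 0.75 = 3.9 (a 45-minute period = 0.75 hours).
The fourth arrival falls in the interval iff at least 4 events occur there: P(S_4 ≤ t) = P(N ≥ 4) = 1 − P(N ≤ 3) ≈ 0.5468.

0.5468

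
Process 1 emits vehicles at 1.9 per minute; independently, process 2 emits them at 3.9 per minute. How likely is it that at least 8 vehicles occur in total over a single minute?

0.2290

Independent Poisson processes superpose: combined rate λ = 1.9 + 3.9 = 5.8 per minute.
So μ = 5.8.
P(N ≥ 8) = 1 − P(N ≤ 7) ≈ 0.2290.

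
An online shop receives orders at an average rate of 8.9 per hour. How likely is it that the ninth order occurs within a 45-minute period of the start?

0.2296

Over the interval, μ = 8.9 × 0.75 = 6.675 (a 45-minute period = 0.75 hours).
The ninth arrival falls in the interval iff at least 9 events occur there: P(S_9 ≤ t) = P(N ≥ 9) = 1 − P(N ≤ 8) ≈ 0.2296.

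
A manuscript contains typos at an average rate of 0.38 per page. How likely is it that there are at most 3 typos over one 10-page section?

0.4735

Over the interval, μ = 0.38 × 10 = 3.8 (a 10-page section = 10 pages).
P(N ≤ 3) = Σ_{j=0}^{3} e^(−μ) μ^j/j! ≈ 0.4735.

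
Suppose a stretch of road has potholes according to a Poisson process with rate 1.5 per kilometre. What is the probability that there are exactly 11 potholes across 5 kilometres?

0.0585

Over the interval, μ = 1.5 × 5 = 7.5 (5 kilometres).
P(N = 11) = e^(−μ) μ^11/11! = e^(−7.5) · 7.5^11/39916800 ≈ 0.0585.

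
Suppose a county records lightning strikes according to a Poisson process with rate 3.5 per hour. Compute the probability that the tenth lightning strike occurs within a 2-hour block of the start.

Over the interval, μ = 3.5 × 2 = 7 (a 2-hour block = 2 hours).
The tenth arrival falls in the interval iff at least 10 events occur there: P(S_10 ≤ t) = P(N ≥ 10) = 1 − P(N ≤ 9) ≈ 0.1695.

0.1695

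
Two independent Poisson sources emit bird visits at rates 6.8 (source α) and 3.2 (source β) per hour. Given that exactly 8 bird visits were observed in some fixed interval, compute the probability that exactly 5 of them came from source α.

0.2668

Given the total, each event is independently from source α with probability p = λ_α/(λ_α+λ_β) = 6.8/10 = 0.6800.
So K ~ Binomial(8, 6.8/10): P(K = 5) = C(8,5) · (6.8/10)^5 · (3.2/10)^3 ≈ 0.2668.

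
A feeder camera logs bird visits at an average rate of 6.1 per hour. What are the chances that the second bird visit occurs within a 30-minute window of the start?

Over the interval, μ = 6.1 × 0.5 = 3.05 (a 30-minute window = 0.5 hours).
The second arrival falls in the interval iff at least 2 events occur there: P(S_2 ≤ t) = P(N ≥ 2) = 1 − P(N ≤ 1) ≈ 0.8082.

0.8082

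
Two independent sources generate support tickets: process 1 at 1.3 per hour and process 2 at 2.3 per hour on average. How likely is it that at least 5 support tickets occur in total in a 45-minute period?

Independent Poisson processes superpose: combined rate λ = 1.3 + 2.3 = 3.6 per hour.
Over the interval, μ = 3.6 × 0.75 = 2.7 (a 45-minute period = 0.75 hours).
P(N ≥ 5) = 1 − P(N ≤ 4) ≈ 0.1371.

0.1371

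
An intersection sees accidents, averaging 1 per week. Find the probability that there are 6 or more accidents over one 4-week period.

Over the interval, μ = 1 × 4 = 4 (a 4-week period = 4 weeks).
P(N ≥ 6) = 1 − P(N ≤ 5) = 1 − Σ_{j=0}^{5} e^(−μ) μ^j/j! ≈ 0.2149.

0.2149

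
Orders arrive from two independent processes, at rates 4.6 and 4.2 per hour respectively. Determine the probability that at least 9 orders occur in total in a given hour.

Independent Poisson processes superpose: combined rate λ = 4.6 + 4.2 = 8.8 per hour.
So μ = 8.8.
P(N ≥ 9) = 1 − P(N ≤ 8) ≈ 0.5177.

0.5177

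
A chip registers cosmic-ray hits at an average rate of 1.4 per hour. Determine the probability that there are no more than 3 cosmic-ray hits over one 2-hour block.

0.6919

Over the interval, μ = 1.4 × 2 = 2.8 (a 2-hour block = 2 hours).
P(N ≤ 3) = Σ_{j=0}^{3} e^(−μ) μ^j/j! ≈ 0.6919.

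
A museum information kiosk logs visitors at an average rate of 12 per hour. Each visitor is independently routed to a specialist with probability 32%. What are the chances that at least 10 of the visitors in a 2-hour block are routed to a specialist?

Thinning: the visitors that are routed to a specialist themselves form a Poisson process with rate 0.32 × 12 = 3.84 per hour.
Over the interval, μ = 3.84 × 2 = 7.68 (a 2-hour block = 2 hours).
P(N ≥ 10) = 1 − P(N ≤ 9) ≈ 0.2445.

0.2445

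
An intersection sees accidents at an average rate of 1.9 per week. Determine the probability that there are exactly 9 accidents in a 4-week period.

0.1167

Over the interval, μ = 1.9 × 4 = 7.6 (a 4-week period = 4 weeks).
P(N = 9) = e^(−μ) μ^9/9! = e^(−7.6) · 7.6^9/362880 ≈ 0.1167.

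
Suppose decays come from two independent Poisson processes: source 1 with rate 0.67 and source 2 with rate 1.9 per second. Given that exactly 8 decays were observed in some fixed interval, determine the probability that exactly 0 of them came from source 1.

Given the total, each event is independently from source 1 with probability p = λ_1/(λ_1+λ_2) = 0.67/2.57 ≈ 0.2607.
So K ~ Binomial(8, 0.67/2.57): P(K = 0) = C(8,0) · (0.67/2.57)^0 · (1.9/2.57)^8 ≈ 0.0892.

0.0892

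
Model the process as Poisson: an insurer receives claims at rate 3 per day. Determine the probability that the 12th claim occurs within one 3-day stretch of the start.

Over the interval, μ = 3 × 3 = 9 (a 3-day stretch = 3 days).
The 12th arrival falls in the interval iff at least 12 events occur there: P(S_12 ≤ t) = P(N ≥ 12) = 1 − P(N ≤ 11) ≈ 0.1970.

0.1970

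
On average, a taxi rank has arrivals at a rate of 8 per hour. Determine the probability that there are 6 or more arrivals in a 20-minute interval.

Over the interval, μ = 8 × 1/3 ≈ 2.66667 (a 20-minute interval = 1/3 hours).
P(N ≥ 6) = 1 − P(N ≤ 5) = 1 − Σ_{j=0}^{5} e^(−μ) μ^j/j! ≈ 0.0541.

0.0541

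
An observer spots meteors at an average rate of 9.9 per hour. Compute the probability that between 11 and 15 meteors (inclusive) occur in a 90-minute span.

0.4575

Over the interval, μ = 9.9 × 1.5 = 14.85 (a 90-minute span = 1.5 hours).
P(11 ≤ N ≤ 15) = Σ_{j=11}^{15} e^(−14.85) · 14.85^j/j! ≈ 0.4575.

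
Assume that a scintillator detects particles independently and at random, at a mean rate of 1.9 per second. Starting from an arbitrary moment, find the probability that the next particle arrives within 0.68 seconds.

0.7253

Inter-arrival times are exponential with rate λ = 1.9 per second.
P(T ≤ 0.68) = 1 − e^(−λt) = 1 − e^(−1.9 × 0.68) = 1 − e^(−1.292) ≈ 0.7253.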